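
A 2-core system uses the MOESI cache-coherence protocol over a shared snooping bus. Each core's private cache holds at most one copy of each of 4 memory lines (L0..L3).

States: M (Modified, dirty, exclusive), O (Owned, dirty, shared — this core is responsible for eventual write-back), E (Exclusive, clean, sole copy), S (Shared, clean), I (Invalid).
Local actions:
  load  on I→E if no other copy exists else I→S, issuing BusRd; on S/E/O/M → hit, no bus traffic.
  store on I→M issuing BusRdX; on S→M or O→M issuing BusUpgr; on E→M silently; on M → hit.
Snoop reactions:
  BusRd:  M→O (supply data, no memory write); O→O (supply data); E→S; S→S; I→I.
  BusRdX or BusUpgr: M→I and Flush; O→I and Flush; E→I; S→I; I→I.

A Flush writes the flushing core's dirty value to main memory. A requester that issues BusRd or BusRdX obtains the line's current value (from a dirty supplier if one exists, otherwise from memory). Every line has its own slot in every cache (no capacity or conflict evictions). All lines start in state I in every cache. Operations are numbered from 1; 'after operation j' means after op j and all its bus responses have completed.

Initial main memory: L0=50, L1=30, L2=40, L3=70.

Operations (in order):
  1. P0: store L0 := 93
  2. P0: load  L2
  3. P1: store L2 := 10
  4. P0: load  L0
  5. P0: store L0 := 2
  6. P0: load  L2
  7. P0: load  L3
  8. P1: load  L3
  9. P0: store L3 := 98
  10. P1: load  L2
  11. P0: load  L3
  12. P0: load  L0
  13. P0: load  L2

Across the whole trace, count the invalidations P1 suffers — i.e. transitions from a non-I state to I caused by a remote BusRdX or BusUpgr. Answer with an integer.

invalidations = 1

[1] P0: store L0 := 93 | P0:M(93), P1:I | bus: BusRdX
[2] P0: load  L2 | P0:E(40), P1:I | bus: BusRd
[3] P1: store L2 := 10 | P0:I, P1:M(10) | bus: BusRdX
[4] P0: load  L0 | P0:M(93), P1:I | bus: none
[5] P0: store L0 := 2 | P0:M(2), P1:I | bus: none
[6] P0: load  L2 | P0:S(10), P1:O(10) | bus: BusRd
[7] P0: load  L3 | P0:E(70), P1:I | bus: BusRd
[8] P1: load  L3 | P0:S(70), P1:S(70) | bus: BusRd
[9] P0: store L3 := 98 | P0:M(98), P1:I | bus: BusUpgr
[10] P1: load  L2 | P0:S(10), P1:O(10) | bus: none
[11] P0: load  L3 | P0:M(98), P1:I | bus: none
[12] P0: load  L0 | P0:M(2), P1:I | bus: none
[13] P0: load  L2 | P0:S(10), P1:O(10) | bus: none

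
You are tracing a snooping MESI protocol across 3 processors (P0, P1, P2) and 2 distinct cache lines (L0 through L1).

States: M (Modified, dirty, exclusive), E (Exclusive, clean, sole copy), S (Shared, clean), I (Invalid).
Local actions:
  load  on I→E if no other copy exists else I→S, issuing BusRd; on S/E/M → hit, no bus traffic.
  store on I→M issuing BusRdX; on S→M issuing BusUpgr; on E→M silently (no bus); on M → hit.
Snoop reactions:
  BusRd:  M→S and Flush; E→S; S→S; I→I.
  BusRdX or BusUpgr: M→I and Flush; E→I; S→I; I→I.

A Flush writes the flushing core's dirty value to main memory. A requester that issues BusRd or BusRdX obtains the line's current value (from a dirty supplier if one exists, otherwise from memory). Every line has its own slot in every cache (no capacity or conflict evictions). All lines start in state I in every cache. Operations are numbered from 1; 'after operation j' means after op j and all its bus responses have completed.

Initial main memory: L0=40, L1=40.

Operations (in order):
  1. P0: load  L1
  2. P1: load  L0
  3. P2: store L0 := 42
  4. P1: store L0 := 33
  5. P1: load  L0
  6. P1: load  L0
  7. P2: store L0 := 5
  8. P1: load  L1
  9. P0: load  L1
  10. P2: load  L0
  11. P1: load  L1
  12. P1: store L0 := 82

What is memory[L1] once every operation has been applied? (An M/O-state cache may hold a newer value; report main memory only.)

memory[L1] = 40

  op1 P0: load  L1 → E/I/I on L1; bus BusRd; mem=40
  op2 P1: load  L0 → I/E/I on L0; bus BusRd; mem=40
  op3 P2: store L0 := 42 → I/I/M on L0; bus BusRdX; mem=40
  op4 P1: store L0 := 33 → I/M/I on L0; bus BusRdX Flush; mem=42
  op5 P1: load  L0 → I/M/I on L0; bus (none); mem=42
  op6 P1: load  L0 → I/M/I on L0; bus (none); mem=42
  op7 P2: store L0 := 5 → I/I/M on L0; bus BusRdX Flush; mem=33
  op8 P1: load  L1 → S/S/I on L1; bus BusRd; mem=40
  op9 P0: load  L1 → S/S/I on L1; bus (none); mem=40
  op10 P2: load  L0 → I/I/M on L0; bus (none); mem=33
  op11 P1: load  L1 → S/S/I on L1; bus (none); mem=40
  op12 P1: store L0 := 82 → I/M/I on L0; bus BusRdX Flush; mem=5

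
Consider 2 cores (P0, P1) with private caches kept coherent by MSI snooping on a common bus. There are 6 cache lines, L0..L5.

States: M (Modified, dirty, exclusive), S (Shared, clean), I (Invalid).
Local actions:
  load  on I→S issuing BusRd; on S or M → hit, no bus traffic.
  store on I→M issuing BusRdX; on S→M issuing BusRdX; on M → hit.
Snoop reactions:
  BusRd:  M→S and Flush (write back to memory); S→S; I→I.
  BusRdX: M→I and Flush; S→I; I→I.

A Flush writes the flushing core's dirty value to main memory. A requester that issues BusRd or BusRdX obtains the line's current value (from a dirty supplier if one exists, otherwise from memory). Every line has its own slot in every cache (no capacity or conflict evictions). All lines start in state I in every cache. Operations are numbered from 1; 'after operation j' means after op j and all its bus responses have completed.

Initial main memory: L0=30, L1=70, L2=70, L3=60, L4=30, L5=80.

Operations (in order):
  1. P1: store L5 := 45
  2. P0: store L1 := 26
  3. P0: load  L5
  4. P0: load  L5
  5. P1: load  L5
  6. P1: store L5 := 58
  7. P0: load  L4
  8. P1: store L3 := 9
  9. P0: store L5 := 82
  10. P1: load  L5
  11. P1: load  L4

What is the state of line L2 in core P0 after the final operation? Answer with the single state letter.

state = I

step 1: P1: store L5 := 45  ⟶  IM  (L5)  txn=BusRdX  M[L5]=80
step 2: P0: store L1 := 26  ⟶  MI  (L1)  txn=BusRdX  M[L1]=70
step 3: P0: load  L5  ⟶  SS  (L5)  txn=BusRd+Flush  M[L5]=45
step 4: P0: load  L5  ⟶  SS  (L5)  txn=∅  M[L5]=45
step 5: P1: load  L5  ⟶  SS  (L5)  txn=∅  M[L5]=45
step 6: P1: store L5 := 58  ⟶  IM  (L5)  txn=BusRdX  M[L5]=45
step 7: P0: load  L4  ⟶  SI  (L4)  txn=BusRd  M[L4]=30
step 8: P1: store L3 := 9  ⟶  IM  (L3)  txn=BusRdX  M[L3]=60
step 9: P0: store L5 := 82  ⟶  MI  (L5)  txn=BusRdX+Flush  M[L5]=58
step 10: P1: load  L5  ⟶  SS  (L5)  txn=BusRd+Flush  M[L5]=82
step 11: P1: load  L4  ⟶  SS  (L4)  txn=BusRd  M[L4]=30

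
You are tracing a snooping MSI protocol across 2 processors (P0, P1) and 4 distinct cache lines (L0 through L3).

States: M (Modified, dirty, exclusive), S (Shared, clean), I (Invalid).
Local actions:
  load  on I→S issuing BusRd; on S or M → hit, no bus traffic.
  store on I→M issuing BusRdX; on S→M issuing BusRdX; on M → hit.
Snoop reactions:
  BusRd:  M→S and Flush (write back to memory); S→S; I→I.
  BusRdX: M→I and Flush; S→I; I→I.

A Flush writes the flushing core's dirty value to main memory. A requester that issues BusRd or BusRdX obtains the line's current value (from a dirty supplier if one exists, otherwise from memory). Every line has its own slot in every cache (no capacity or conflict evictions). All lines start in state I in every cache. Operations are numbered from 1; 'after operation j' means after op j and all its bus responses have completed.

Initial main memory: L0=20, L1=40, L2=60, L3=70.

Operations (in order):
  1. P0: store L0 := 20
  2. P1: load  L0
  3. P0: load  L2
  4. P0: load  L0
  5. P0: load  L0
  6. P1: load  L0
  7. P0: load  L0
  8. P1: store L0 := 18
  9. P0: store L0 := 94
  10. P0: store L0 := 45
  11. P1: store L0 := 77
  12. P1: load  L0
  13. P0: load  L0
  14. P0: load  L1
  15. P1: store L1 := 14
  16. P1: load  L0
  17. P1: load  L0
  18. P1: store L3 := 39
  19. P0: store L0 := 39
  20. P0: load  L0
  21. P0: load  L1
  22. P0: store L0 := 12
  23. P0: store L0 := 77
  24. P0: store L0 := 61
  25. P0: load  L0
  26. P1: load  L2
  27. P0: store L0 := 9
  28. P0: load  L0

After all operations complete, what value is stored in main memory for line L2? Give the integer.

[1] P0: store L0 := 20 | P0:M(20), P1:I | bus: BusRdX
[2] P1: load  L0 | P0:S(20), P1:S(20) | bus: BusRd,Flush
[3] P0: load  L2 | P0:S(60), P1:I | bus: BusRd
[4] P0: load  L0 | P0:S(20), P1:S(20) | bus: none
[5] P0: load  L0 | P0:S(20), P1:S(20) | bus: none
[6] P1: load  L0 | P0:S(20), P1:S(20) | bus: none
[7] P0: load  L0 | P0:S(20), P1:S(20) | bus: none
[8] P1: store L0 := 18 | P0:I, P1:M(18) | bus: BusRdX
[9] P0: store L0 := 94 | P0:M(94), P1:I | bus: BusRdX,Flush
[10] P0: store L0 := 45 | P0:M(45), P1:I | bus: none
[11] P1: store L0 := 77 | P0:I, P1:M(77) | bus: BusRdX,Flush
[12] P1: load  L0 | P0:I, P1:M(77) | bus: none
[13] P0: load  L0 | P0:S(77), P1:S(77) | bus: BusRd,Flush
[14] P0: load  L1 | P0:S(40), P1:I | bus: BusRd
[15] P1: store L1 := 14 | P0:I, P1:M(14) | bus: BusRdX
[16] P1: load  L0 | P0:S(77), P1:S(77) | bus: none
[17] P1: load  L0 | P0:S(77), P1:S(77) | bus: none
[18] P1: store L3 := 39 | P0:I, P1:M(39) | bus: BusRdX
[19] P0: store L0 := 39 | P0:M(39), P1:I | bus: BusRdX
[20] P0: load  L0 | P0:M(39), P1:I | bus: none
[21] P0: load  L1 | P0:S(14), P1:S(14) | bus: BusRd,Flush
[22] P0: store L0 := 12 | P0:M(12), P1:I | bus: none
[23] P0: store L0 := 77 | P0:M(77), P1:I | bus: none
[24] P0: store L0 := 61 | P0:M(61), P1:I | bus: none
[25] P0: load  L0 | P0:M(61), P1:I | bus: none
[26] P1: load  L2 | P0:S(60), P1:S(60) | bus: BusRd
[27] P0: store L0 := 9 | P0:M(9), P1:I | bus: none
[28] P0: load  L0 | P0:M(9), P1:I | bus: none

memory[L2] = 60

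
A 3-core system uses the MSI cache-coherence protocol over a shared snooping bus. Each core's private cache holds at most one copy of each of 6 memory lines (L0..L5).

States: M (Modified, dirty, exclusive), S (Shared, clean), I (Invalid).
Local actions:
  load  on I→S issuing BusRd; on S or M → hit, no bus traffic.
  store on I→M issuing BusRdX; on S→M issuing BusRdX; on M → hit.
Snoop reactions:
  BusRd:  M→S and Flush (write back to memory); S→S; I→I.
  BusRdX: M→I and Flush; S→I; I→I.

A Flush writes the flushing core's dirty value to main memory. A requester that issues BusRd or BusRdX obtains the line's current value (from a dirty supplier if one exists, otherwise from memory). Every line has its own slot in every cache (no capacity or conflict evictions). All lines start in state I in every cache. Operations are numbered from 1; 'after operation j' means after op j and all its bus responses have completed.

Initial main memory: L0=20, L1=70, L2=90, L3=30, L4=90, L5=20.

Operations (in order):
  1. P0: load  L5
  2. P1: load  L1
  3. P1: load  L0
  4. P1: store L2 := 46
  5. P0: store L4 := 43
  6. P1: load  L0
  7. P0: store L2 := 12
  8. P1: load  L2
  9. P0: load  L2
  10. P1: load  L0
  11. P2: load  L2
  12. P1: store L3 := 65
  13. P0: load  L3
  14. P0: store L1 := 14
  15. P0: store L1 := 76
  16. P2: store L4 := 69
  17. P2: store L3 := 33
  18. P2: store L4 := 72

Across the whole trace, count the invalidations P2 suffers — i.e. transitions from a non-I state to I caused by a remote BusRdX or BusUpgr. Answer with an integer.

  op1 P0: load  L5 → S/I/I on L5; bus BusRd; mem=20
  op2 P1: load  L1 → I/S/I on L1; bus BusRd; mem=70
  op3 P1: load  L0 → I/S/I on L0; bus BusRd; mem=20
  op4 P1: store L2 := 46 → I/M/I on L2; bus BusRdX; mem=90
  op5 P0: store L4 := 43 → M/I/I on L4; bus BusRdX; mem=90
  op6 P1: load  L0 → I/S/I on L0; bus (none); mem=20
  op7 P0: store L2 := 12 → M/I/I on L2; bus BusRdX Flush; mem=46
  op8 P1: load  L2 → S/S/I on L2; bus BusRd Flush; mem=12
  op9 P0: load  L2 → S/S/I on L2; bus (none); mem=12
  op10 P1: load  L0 → I/S/I on L0; bus (none); mem=20
  op11 P2: load  L2 → S/S/S on L2; bus BusRd; mem=12
  op12 P1: store L3 := 65 → I/M/I on L3; bus BusRdX; mem=30
  op13 P0: load  L3 → S/S/I on L3; bus BusRd Flush; mem=65
  op14 P0: store L1 := 14 → M/I/I on L1; bus BusRdX; mem=70
  op15 P0: store L1 := 76 → M/I/I on L1; bus (none); mem=70
  op16 P2: store L4 := 69 → I/I/M on L4; bus BusRdX Flush; mem=43
  op17 P2: store L3 := 33 → I/I/M on L3; bus BusRdX; mem=65
  op18 P2: store L4 := 72 → I/I/M on L4; bus (none); mem=43

invalidations = 0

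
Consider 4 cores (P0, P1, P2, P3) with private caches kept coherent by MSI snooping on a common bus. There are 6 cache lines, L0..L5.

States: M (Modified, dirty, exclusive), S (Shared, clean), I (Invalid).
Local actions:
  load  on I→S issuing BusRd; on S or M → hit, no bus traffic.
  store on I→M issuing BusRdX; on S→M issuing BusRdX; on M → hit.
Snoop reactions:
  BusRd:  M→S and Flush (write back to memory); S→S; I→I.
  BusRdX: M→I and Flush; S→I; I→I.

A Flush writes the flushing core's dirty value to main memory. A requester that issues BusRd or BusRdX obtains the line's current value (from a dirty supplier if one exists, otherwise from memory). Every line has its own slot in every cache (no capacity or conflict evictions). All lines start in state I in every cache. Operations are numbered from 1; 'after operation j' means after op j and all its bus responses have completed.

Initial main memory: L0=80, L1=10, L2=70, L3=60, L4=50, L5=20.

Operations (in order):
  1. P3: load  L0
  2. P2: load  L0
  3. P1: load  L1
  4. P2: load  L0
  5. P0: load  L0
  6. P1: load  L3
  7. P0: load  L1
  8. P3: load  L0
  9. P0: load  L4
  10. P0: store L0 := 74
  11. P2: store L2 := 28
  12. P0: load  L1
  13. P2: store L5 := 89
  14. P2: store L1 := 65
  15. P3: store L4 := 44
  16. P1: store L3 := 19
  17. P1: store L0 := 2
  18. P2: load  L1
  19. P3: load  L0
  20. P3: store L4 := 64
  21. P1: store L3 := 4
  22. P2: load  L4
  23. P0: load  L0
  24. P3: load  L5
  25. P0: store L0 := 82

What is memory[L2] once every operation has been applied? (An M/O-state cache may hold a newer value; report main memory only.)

memory[L2] = 70

step 1: P3: load  L0  ⟶  IIIS  (L0)  txn=BusRd  M[L0]=80
step 2: P2: load  L0  ⟶  IISS  (L0)  txn=BusRd  M[L0]=80
step 3: P1: load  L1  ⟶  ISII  (L1)  txn=BusRd  M[L1]=10
step 4: P2: load  L0  ⟶  IISS  (L0)  txn=∅  M[L0]=80
step 5: P0: load  L0  ⟶  SISS  (L0)  txn=BusRd  M[L0]=80
step 6: P1: load  L3  ⟶  ISII  (L3)  txn=BusRd  M[L3]=60
step 7: P0: load  L1  ⟶  SSII  (L1)  txn=BusRd  M[L1]=10
step 8: P3: load  L0  ⟶  SISS  (L0)  txn=∅  M[L0]=80
step 9: P0: load  L4  ⟶  SIII  (L4)  txn=BusRd  M[L4]=50
step 10: P0: store L0 := 74  ⟶  MIII  (L0)  txn=BusRdX  M[L0]=80
step 11: P2: store L2 := 28  ⟶  IIMI  (L2)  txn=BusRdX  M[L2]=70
step 12: P0: load  L1  ⟶  SSII  (L1)  txn=∅  M[L1]=10
step 13: P2: store L5 := 89  ⟶  IIMI  (L5)  txn=BusRdX  M[L5]=20
step 14: P2: store L1 := 65  ⟶  IIMI  (L1)  txn=BusRdX  M[L1]=10
step 15: P3: store L4 := 44  ⟶  IIIM  (L4)  txn=BusRdX  M[L4]=50
step 16: P1: store L3 := 19  ⟶  IMII  (L3)  txn=BusRdX  M[L3]=60
step 17: P1: store L0 := 2  ⟶  IMII  (L0)  txn=BusRdX+Flush  M[L0]=74
step 18: P2: load  L1  ⟶  IIMI  (L1)  txn=∅  M[L1]=10
step 19: P3: load  L0  ⟶  ISIS  (L0)  txn=BusRd+Flush  M[L0]=2
step 20: P3: store L4 := 64  ⟶  IIIM  (L4)  txn=∅  M[L4]=50
step 21: P1: store L3 := 4  ⟶  IMII  (L3)  txn=∅  M[L3]=60
step 22: P2: load  L4  ⟶  IISS  (L4)  txn=BusRd+Flush  M[L4]=64
step 23: P0: load  L0  ⟶  SSIS  (L0)  txn=BusRd  M[L0]=2
step 24: P3: load  L5  ⟶  IISS  (L5)  txn=BusRd+Flush  M[L5]=89
step 25: P0: store L0 := 82  ⟶  MIII  (L0)  txn=BusRdX  M[L0]=2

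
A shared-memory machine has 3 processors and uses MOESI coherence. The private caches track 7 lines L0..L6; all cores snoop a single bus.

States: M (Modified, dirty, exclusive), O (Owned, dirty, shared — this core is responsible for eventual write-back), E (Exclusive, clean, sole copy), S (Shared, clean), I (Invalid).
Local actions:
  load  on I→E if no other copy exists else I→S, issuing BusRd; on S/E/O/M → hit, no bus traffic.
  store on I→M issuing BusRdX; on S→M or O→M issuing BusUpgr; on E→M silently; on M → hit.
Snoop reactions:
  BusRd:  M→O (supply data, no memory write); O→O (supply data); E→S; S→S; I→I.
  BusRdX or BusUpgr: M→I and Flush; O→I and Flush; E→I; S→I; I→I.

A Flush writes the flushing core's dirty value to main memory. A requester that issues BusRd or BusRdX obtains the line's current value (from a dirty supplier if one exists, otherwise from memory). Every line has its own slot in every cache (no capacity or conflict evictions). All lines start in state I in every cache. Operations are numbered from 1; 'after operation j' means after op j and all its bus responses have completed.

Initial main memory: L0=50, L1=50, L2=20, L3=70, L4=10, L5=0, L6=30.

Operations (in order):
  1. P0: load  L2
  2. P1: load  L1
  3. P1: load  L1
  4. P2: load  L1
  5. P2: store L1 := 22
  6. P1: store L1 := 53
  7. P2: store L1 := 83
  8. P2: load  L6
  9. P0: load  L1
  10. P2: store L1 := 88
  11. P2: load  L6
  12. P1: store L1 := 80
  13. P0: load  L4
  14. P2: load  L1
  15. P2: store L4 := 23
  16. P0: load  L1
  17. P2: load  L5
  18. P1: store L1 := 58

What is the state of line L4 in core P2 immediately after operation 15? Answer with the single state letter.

state = M

1. P0: load  L2  bus=[BusRd]  L2: P0=E P1=I P2=I  mem[L2]=20
2. P1: load  L1  bus=[BusRd]  L1: P0=I P1=E P2=I  mem[L1]=50
3. P1: load  L1  bus=[-]  L1: P0=I P1=E P2=I  mem[L1]=50
4. P2: load  L1  bus=[BusRd]  L1: P0=I P1=S P2=S  mem[L1]=50
5. P2: store L1 := 22  bus=[BusUpgr]  L1: P0=I P1=I P2=M  mem[L1]=50
6. P1: store L1 := 53  bus=[BusRdX,Flush]  L1: P0=I P1=M P2=I  mem[L1]=22
7. P2: store L1 := 83  bus=[BusRdX,Flush]  L1: P0=I P1=I P2=M  mem[L1]=53
8. P2: load  L6  bus=[BusRd]  L6: P0=I P1=I P2=E  mem[L6]=30
9. P0: load  L1  bus=[BusRd]  L1: P0=S P1=I P2=O  mem[L1]=53
10. P2: store L1 := 88  bus=[BusUpgr]  L1: P0=I P1=I P2=M  mem[L1]=53
11. P2: load  L6  bus=[-]  L6: P0=I P1=I P2=E  mem[L6]=30
12. P1: store L1 := 80  bus=[BusRdX,Flush]  L1: P0=I P1=M P2=I  mem[L1]=88
13. P0: load  L4  bus=[BusRd]  L4: P0=E P1=I P2=I  mem[L4]=10
14. P2: load  L1  bus=[BusRd]  L1: P0=I P1=O P2=S  mem[L1]=88
15. P2: store L4 := 23  bus=[BusRdX]  L4: P0=I P1=I P2=M  mem[L4]=10
16. P0: load  L1  bus=[BusRd]  L1: P0=S P1=O P2=S  mem[L1]=88
17. P2: load  L5  bus=[BusRd]  L5: P0=I P1=I P2=E  mem[L5]=0
18. P1: store L1 := 58  bus=[BusUpgr]  L1: P0=I P1=M P2=I  mem[L1]=88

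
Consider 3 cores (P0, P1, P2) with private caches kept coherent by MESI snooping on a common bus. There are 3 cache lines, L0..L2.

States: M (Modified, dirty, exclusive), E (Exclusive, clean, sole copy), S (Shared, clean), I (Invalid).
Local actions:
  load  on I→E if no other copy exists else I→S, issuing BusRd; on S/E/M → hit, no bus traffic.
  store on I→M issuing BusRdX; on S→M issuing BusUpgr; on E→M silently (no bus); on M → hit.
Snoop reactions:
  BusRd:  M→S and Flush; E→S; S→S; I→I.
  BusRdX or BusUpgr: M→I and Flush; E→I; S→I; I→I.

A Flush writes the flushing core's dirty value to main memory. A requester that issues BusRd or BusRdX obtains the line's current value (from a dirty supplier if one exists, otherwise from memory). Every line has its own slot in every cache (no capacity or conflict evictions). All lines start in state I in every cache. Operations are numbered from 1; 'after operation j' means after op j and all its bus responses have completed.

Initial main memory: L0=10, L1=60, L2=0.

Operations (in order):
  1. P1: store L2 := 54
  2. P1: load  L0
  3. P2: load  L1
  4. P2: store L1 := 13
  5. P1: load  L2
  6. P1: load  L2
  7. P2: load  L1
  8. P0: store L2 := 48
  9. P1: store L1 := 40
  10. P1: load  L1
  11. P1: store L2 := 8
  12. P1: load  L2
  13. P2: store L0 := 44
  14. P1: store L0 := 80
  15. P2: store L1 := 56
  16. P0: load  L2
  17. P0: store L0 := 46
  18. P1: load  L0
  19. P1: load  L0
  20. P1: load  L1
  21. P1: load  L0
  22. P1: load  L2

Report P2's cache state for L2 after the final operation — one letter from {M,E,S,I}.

1. P1: store L2 := 54  bus=[BusRdX]  L2: P0=I P1=M P2=I  mem[L2]=0
2. P1: load  L0  bus=[BusRd]  L0: P0=I P1=E P2=I  mem[L0]=10
3. P2: load  L1  bus=[BusRd]  L1: P0=I P1=I P2=E  mem[L1]=60
4. P2: store L1 := 13  bus=[-]  L1: P0=I P1=I P2=M  mem[L1]=60
5. P1: load  L2  bus=[-]  L2: P0=I P1=M P2=I  mem[L2]=0
6. P1: load  L2  bus=[-]  L2: P0=I P1=M P2=I  mem[L2]=0
7. P2: load  L1  bus=[-]  L1: P0=I P1=I P2=M  mem[L1]=60
8. P0: store L2 := 48  bus=[BusRdX,Flush]  L2: P0=M P1=I P2=I  mem[L2]=54
9. P1: store L1 := 40  bus=[BusRdX,Flush]  L1: P0=I P1=M P2=I  mem[L1]=13
10. P1: load  L1  bus=[-]  L1: P0=I P1=M P2=I  mem[L1]=13
11. P1: store L2 := 8  bus=[BusRdX,Flush]  L2: P0=I P1=M P2=I  mem[L2]=48
12. P1: load  L2  bus=[-]  L2: P0=I P1=M P2=I  mem[L2]=48
13. P2: store L0 := 44  bus=[BusRdX]  L0: P0=I P1=I P2=M  mem[L0]=10
14. P1: store L0 := 80  bus=[BusRdX,Flush]  L0: P0=I P1=M P2=I  mem[L0]=44
15. P2: store L1 := 56  bus=[BusRdX,Flush]  L1: P0=I P1=I P2=M  mem[L1]=40
16. P0: load  L2  bus=[BusRd,Flush]  L2: P0=S P1=S P2=I  mem[L2]=8
17. P0: store L0 := 46  bus=[BusRdX,Flush]  L0: P0=M P1=I P2=I  mem[L0]=80
18. P1: load  L0  bus=[BusRd,Flush]  L0: P0=S P1=S P2=I  mem[L0]=46
19. P1: load  L0  bus=[-]  L0: P0=S P1=S P2=I  mem[L0]=46
20. P1: load  L1  bus=[BusRd,Flush]  L1: P0=I P1=S P2=S  mem[L1]=56
21. P1: load  L0  bus=[-]  L0: P0=S P1=S P2=I  mem[L0]=46
22. P1: load  L2  bus=[-]  L2: P0=S P1=S P2=I  mem[L2]=8

state = I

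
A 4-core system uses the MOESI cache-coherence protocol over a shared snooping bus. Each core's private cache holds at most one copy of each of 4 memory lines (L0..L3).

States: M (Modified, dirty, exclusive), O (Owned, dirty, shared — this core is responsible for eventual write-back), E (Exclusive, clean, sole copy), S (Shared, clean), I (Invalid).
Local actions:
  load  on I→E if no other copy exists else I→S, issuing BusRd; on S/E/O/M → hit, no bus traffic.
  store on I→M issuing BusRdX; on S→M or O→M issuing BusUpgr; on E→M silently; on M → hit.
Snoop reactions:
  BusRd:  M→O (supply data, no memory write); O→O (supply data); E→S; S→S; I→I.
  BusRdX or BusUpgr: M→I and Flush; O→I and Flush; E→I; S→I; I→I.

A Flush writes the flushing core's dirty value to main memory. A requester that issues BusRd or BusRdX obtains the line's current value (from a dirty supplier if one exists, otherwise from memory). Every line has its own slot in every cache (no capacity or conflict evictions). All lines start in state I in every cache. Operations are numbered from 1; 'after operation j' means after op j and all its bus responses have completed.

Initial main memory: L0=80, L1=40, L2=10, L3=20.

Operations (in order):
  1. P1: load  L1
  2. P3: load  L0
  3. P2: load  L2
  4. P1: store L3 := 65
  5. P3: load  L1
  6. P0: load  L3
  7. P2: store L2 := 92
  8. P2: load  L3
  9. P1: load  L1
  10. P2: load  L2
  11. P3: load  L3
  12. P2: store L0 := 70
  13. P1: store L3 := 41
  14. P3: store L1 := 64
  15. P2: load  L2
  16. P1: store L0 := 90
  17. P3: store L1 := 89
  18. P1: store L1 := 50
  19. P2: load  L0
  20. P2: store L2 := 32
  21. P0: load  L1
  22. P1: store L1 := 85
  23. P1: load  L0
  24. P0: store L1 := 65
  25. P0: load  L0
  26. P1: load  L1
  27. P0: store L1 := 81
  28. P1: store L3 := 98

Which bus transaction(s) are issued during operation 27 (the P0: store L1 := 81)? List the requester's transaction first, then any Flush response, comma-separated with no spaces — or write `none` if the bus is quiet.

bus = BusUpgr

  op1 P1: load  L1 → I/E/I/I on L1; bus BusRd; mem=40
  op2 P3: load  L0 → I/I/I/E on L0; bus BusRd; mem=80
  op3 P2: load  L2 → I/I/E/I on L2; bus BusRd; mem=10
  op4 P1: store L3 := 65 → I/M/I/I on L3; bus BusRdX; mem=20
  op5 P3: load  L1 → I/S/I/S on L1; bus BusRd; mem=40
  op6 P0: load  L3 → S/O/I/I on L3; bus BusRd; mem=20
  op7 P2: store L2 := 92 → I/I/M/I on L2; bus (none); mem=10
  op8 P2: load  L3 → S/O/S/I on L3; bus BusRd; mem=20
  op9 P1: load  L1 → I/S/I/S on L1; bus (none); mem=40
  op10 P2: load  L2 → I/I/M/I on L2; bus (none); mem=10
  op11 P3: load  L3 → S/O/S/S on L3; bus BusRd; mem=20
  op12 P2: store L0 := 70 → I/I/M/I on L0; bus BusRdX; mem=80
  op13 P1: store L3 := 41 → I/M/I/I on L3; bus BusUpgr; mem=20
  op14 P3: store L1 := 64 → I/I/I/M on L1; bus BusUpgr; mem=40
  op15 P2: load  L2 → I/I/M/I on L2; bus (none); mem=10
  op16 P1: store L0 := 90 → I/M/I/I on L0; bus BusRdX Flush; mem=70
  op17 P3: store L1 := 89 → I/I/I/M on L1; bus (none); mem=40
  op18 P1: store L1 := 50 → I/M/I/I on L1; bus BusRdX Flush; mem=89
  op19 P2: load  L0 → I/O/S/I on L0; bus BusRd; mem=70
  op20 P2: store L2 := 32 → I/I/M/I on L2; bus (none); mem=10
  op21 P0: load  L1 → S/O/I/I on L1; bus BusRd; mem=89
  op22 P1: store L1 := 85 → I/M/I/I on L1; bus BusUpgr; mem=89
  op23 P1: load  L0 → I/O/S/I on L0; bus (none); mem=70
  op24 P0: store L1 := 65 → M/I/I/I on L1; bus BusRdX Flush; mem=85
  op25 P0: load  L0 → S/O/S/I on L0; bus BusRd; mem=70
  op26 P1: load  L1 → O/S/I/I on L1; bus BusRd; mem=85
  op27 P0: store L1 := 81 → M/I/I/I on L1; bus BusUpgr; mem=85
  op28 P1: store L3 := 98 → I/M/I/I on L3; bus (none); mem=20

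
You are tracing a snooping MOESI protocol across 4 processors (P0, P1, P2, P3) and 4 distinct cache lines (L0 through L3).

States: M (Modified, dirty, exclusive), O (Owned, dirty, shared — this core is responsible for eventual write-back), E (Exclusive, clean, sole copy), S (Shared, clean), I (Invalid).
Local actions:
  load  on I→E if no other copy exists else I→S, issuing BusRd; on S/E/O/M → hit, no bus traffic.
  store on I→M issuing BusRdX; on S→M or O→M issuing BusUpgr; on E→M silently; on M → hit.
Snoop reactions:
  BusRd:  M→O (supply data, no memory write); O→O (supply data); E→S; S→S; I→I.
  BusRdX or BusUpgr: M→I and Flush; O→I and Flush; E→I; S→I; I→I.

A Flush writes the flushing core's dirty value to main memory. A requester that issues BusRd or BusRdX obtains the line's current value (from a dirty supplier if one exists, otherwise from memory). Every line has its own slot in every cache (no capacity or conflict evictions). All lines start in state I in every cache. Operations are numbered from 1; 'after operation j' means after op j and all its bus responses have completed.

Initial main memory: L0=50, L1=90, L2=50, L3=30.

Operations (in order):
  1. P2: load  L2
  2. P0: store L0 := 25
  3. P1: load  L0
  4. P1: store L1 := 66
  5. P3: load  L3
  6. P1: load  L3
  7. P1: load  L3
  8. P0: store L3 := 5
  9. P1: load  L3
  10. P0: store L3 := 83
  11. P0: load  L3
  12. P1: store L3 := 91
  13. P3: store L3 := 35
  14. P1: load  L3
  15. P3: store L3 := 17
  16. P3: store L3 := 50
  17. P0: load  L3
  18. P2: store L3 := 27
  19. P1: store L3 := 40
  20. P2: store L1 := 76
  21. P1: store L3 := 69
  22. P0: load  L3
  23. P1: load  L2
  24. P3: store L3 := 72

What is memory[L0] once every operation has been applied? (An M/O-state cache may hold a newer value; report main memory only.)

memory[L0] = 50

  op1 P2: load  L2 → I/I/E/I on L2; bus BusRd; mem=50
  op2 P0: store L0 := 25 → M/I/I/I on L0; bus BusRdX; mem=50
  op3 P1: load  L0 → O/S/I/I on L0; bus BusRd; mem=50
  op4 P1: store L1 := 66 → I/M/I/I on L1; bus BusRdX; mem=90
  op5 P3: load  L3 → I/I/I/E on L3; bus BusRd; mem=30
  op6 P1: load  L3 → I/S/I/S on L3; bus BusRd; mem=30
  op7 P1: load  L3 → I/S/I/S on L3; bus (none); mem=30
  op8 P0: store L3 := 5 → M/I/I/I on L3; bus BusRdX; mem=30
  op9 P1: load  L3 → O/S/I/I on L3; bus BusRd; mem=30
  op10 P0: store L3 := 83 → M/I/I/I on L3; bus BusUpgr; mem=30
  op11 P0: load  L3 → M/I/I/I on L3; bus (none); mem=30
  op12 P1: store L3 := 91 → I/M/I/I on L3; bus BusRdX Flush; mem=83
  op13 P3: store L3 := 35 → I/I/I/M on L3; bus BusRdX Flush; mem=91
  op14 P1: load  L3 → I/S/I/O on L3; bus BusRd; mem=91
  op15 P3: store L3 := 17 → I/I/I/M on L3; bus BusUpgr; mem=91
  op16 P3: store L3 := 50 → I/I/I/M on L3; bus (none); mem=91
  op17 P0: load  L3 → S/I/I/O on L3; bus BusRd; mem=91
  op18 P2: store L3 := 27 → I/I/M/I on L3; bus BusRdX Flush; mem=50
  op19 P1: store L3 := 40 → I/M/I/I on L3; bus BusRdX Flush; mem=27
  op20 P2: store L1 := 76 → I/I/M/I on L1; bus BusRdX Flush; mem=66
  op21 P1: store L3 := 69 → I/M/I/I on L3; bus (none); mem=27
  op22 P0: load  L3 → S/O/I/I on L3; bus BusRd; mem=27
  op23 P1: load  L2 → I/S/S/I on L2; bus BusRd; mem=50
  op24 P3: store L3 := 72 → I/I/I/M on L3; bus BusRdX Flush; mem=69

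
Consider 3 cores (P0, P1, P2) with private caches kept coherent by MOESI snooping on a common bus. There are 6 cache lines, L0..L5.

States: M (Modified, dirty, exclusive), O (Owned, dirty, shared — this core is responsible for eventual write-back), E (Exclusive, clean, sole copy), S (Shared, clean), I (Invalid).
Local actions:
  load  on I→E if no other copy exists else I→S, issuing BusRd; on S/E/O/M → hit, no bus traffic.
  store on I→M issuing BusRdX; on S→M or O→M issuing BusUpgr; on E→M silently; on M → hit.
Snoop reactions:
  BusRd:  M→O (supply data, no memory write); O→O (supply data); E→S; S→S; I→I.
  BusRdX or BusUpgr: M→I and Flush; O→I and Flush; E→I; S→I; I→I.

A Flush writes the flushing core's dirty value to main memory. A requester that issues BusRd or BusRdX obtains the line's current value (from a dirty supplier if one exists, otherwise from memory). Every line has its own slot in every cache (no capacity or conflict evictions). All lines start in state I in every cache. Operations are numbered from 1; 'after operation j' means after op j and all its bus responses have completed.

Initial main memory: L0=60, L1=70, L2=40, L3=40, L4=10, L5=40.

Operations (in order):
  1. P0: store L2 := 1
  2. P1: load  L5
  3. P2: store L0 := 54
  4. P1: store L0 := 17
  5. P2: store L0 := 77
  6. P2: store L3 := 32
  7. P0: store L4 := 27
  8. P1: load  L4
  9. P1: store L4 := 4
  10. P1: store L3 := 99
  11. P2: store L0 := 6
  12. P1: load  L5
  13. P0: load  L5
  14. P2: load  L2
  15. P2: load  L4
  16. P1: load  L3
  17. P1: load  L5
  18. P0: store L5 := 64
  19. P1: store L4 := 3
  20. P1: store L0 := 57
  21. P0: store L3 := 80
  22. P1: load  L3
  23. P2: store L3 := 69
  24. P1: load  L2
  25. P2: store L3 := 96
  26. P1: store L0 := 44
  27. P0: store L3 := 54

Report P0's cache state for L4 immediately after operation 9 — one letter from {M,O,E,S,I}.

step 1: P0: store L2 := 1  ⟶  MII  (L2)  txn=BusRdX  M[L2]=40
step 2: P1: load  L5  ⟶  IEI  (L5)  txn=BusRd  M[L5]=40
step 3: P2: store L0 := 54  ⟶  IIM  (L0)  txn=BusRdX  M[L0]=60
step 4: P1: store L0 := 17  ⟶  IMI  (L0)  txn=BusRdX+Flush  M[L0]=54
step 5: P2: store L0 := 77  ⟶  IIM  (L0)  txn=BusRdX+Flush  M[L0]=17
step 6: P2: store L3 := 32  ⟶  IIM  (L3)  txn=BusRdX  M[L3]=40
step 7: P0: store L4 := 27  ⟶  MII  (L4)  txn=BusRdX  M[L4]=10
step 8: P1: load  L4  ⟶  OSI  (L4)  txn=BusRd  M[L4]=10
step 9: P1: store L4 := 4  ⟶  IMI  (L4)  txn=BusUpgr+Flush  M[L4]=27
step 10: P1: store L3 := 99  ⟶  IMI  (L3)  txn=BusRdX+Flush  M[L3]=32
step 11: P2: store L0 := 6  ⟶  IIM  (L0)  txn=∅  M[L0]=17
step 12: P1: load  L5  ⟶  IEI  (L5)  txn=∅  M[L5]=40
step 13: P0: load  L5  ⟶  SSI  (L5)  txn=BusRd  M[L5]=40
step 14: P2: load  L2  ⟶  OIS  (L2)  txn=BusRd  M[L2]=40
step 15: P2: load  L4  ⟶  IOS  (L4)  txn=BusRd  M[L4]=27
step 16: P1: load  L3  ⟶  IMI  (L3)  txn=∅  M[L3]=32
step 17: P1: load  L5  ⟶  SSI  (L5)  txn=∅  M[L5]=40
step 18: P0: store L5 := 64  ⟶  MII  (L5)  txn=BusUpgr  M[L5]=40
step 19: P1: store L4 := 3  ⟶  IMI  (L4)  txn=BusUpgr  M[L4]=27
step 20: P1: store L0 := 57  ⟶  IMI  (L0)  txn=BusRdX+Flush  M[L0]=6
step 21: P0: store L3 := 80  ⟶  MII  (L3)  txn=BusRdX+Flush  M[L3]=99
step 22: P1: load  L3  ⟶  OSI  (L3)  txn=BusRd  M[L3]=99
step 23: P2: store L3 := 69  ⟶  IIM  (L3)  txn=BusRdX+Flush  M[L3]=80
step 24: P1: load  L2  ⟶  OSS  (L2)  txn=BusRd  M[L2]=40
step 25: P2: store L3 := 96  ⟶  IIM  (L3)  txn=∅  M[L3]=80
step 26: P1: store L0 := 44  ⟶  IMI  (L0)  txn=∅  M[L0]=6
step 27: P0: store L3 := 54  ⟶  MII  (L3)  txn=BusRdX+Flush  M[L3]=96

state = I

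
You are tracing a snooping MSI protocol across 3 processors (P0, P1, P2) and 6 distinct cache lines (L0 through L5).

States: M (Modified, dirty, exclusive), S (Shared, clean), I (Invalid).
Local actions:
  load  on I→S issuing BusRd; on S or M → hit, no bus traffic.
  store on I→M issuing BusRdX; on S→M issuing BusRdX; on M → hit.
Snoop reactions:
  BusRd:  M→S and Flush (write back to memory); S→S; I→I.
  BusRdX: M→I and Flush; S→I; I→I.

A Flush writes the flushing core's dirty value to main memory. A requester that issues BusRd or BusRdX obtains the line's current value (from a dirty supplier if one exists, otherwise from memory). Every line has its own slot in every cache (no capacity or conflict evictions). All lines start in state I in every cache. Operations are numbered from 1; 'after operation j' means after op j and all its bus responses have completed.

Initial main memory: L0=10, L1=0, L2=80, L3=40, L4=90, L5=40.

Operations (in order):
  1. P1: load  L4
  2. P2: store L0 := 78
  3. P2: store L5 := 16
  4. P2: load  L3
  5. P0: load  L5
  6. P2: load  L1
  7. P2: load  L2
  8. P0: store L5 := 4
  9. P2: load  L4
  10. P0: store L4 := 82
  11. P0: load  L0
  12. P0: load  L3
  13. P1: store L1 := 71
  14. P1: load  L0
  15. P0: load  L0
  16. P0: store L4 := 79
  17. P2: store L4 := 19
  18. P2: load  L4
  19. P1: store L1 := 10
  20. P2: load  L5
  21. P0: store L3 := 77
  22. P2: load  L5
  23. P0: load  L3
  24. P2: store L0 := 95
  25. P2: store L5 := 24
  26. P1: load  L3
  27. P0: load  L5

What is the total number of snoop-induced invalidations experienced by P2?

invalidations = 4

  op1 P1: load  L4 → I/S/I on L4; bus BusRd; mem=90
  op2 P2: store L0 := 78 → I/I/M on L0; bus BusRdX; mem=10
  op3 P2: store L5 := 16 → I/I/M on L5; bus BusRdX; mem=40
  op4 P2: load  L3 → I/I/S on L3; bus BusRd; mem=40
  op5 P0: load  L5 → S/I/S on L5; bus BusRd Flush; mem=16
  op6 P2: load  L1 → I/I/S on L1; bus BusRd; mem=0
  op7 P2: load  L2 → I/I/S on L2; bus BusRd; mem=80
  op8 P0: store L5 := 4 → M/I/I on L5; bus BusRdX; mem=16
  op9 P2: load  L4 → I/S/S on L4; bus BusRd; mem=90
  op10 P0: store L4 := 82 → M/I/I on L4; bus BusRdX; mem=90
  op11 P0: load  L0 → S/I/S on L0; bus BusRd Flush; mem=78
  op12 P0: load  L3 → S/I/S on L3; bus BusRd; mem=40
  op13 P1: store L1 := 71 → I/M/I on L1; bus BusRdX; mem=0
  op14 P1: load  L0 → S/S/S on L0; bus BusRd; mem=78
  op15 P0: load  L0 → S/S/S on L0; bus (none); mem=78
  op16 P0: store L4 := 79 → M/I/I on L4; bus (none); mem=90
  op17 P2: store L4 := 19 → I/I/M on L4; bus BusRdX Flush; mem=79
  op18 P2: load  L4 → I/I/M on L4; bus (none); mem=79
  op19 P1: store L1 := 10 → I/M/I on L1; bus (none); mem=0
  op20 P2: load  L5 → S/I/S on L5; bus BusRd Flush; mem=4
  op21 P0: store L3 := 77 → M/I/I on L3; bus BusRdX; mem=40
  op22 P2: load  L5 → S/I/S on L5; bus (none); mem=4
  op23 P0: load  L3 → M/I/I on L3; bus (none); mem=40
  op24 P2: store L0 := 95 → I/I/M on L0; bus BusRdX; mem=78
  op25 P2: store L5 := 24 → I/I/M on L5; bus BusRdX; mem=4
  op26 P1: load  L3 → S/S/I on L3; bus BusRd Flush; mem=77
  op27 P0: load  L5 → S/I/S on L5; bus BusRd Flush; mem=24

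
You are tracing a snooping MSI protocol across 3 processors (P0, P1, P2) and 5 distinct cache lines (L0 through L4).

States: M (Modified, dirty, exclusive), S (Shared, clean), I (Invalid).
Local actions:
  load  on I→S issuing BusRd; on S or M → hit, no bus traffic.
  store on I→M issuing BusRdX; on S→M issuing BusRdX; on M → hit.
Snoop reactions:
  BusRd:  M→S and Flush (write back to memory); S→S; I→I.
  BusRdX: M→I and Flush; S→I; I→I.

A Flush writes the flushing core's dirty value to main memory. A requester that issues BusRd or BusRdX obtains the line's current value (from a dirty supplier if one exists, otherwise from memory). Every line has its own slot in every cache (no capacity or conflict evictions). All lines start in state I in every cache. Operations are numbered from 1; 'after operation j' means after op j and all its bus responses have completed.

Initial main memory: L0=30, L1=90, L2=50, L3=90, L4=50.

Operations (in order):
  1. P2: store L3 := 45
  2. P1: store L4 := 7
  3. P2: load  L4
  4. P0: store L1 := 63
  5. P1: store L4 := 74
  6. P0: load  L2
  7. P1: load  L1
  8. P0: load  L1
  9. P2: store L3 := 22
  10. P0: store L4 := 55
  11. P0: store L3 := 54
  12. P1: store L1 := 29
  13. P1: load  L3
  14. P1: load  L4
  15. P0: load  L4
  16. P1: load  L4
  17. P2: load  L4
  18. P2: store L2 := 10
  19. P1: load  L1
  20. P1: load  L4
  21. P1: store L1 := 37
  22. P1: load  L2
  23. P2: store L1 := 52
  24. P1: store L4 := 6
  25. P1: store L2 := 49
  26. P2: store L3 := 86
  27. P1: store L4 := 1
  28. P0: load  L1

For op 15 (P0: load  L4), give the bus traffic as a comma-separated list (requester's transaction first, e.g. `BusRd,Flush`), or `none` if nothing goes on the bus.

bus = none

  op1 P2: store L3 := 45 → I/I/M on L3; bus BusRdX; mem=90
  op2 P1: store L4 := 7 → I/M/I on L4; bus BusRdX; mem=50
  op3 P2: load  L4 → I/S/S on L4; bus BusRd Flush; mem=7
  op4 P0: store L1 := 63 → M/I/I on L1; bus BusRdX; mem=90
  op5 P1: store L4 := 74 → I/M/I on L4; bus BusRdX; mem=7
  op6 P0: load  L2 → S/I/I on L2; bus BusRd; mem=50
  op7 P1: load  L1 → S/S/I on L1; bus BusRd Flush; mem=63
  op8 P0: load  L1 → S/S/I on L1; bus (none); mem=63
  op9 P2: store L3 := 22 → I/I/M on L3; bus (none); mem=90
  op10 P0: store L4 := 55 → M/I/I on L4; bus BusRdX Flush; mem=74
  op11 P0: store L3 := 54 → M/I/I on L3; bus BusRdX Flush; mem=22
  op12 P1: store L1 := 29 → I/M/I on L1; bus BusRdX; mem=63
  op13 P1: load  L3 → S/S/I on L3; bus BusRd Flush; mem=54
  op14 P1: load  L4 → S/S/I on L4; bus BusRd Flush; mem=55
  op15 P0: load  L4 → S/S/I on L4; bus (none); mem=55
  op16 P1: load  L4 → S/S/I on L4; bus (none); mem=55
  op17 P2: load  L4 → S/S/S on L4; bus BusRd; mem=55
  op18 P2: store L2 := 10 → I/I/M on L2; bus BusRdX; mem=50
  op19 P1: load  L1 → I/M/I on L1; bus (none); mem=63
  op20 P1: load  L4 → S/S/S on L4; bus (none); mem=55
  op21 P1: store L1 := 37 → I/M/I on L1; bus (none); mem=63
  op22 P1: load  L2 → I/S/S on L2; bus BusRd Flush; mem=10
  op23 P2: store L1 := 52 → I/I/M on L1; bus BusRdX Flush; mem=37
  op24 P1: store L4 := 6 → I/M/I on L4; bus BusRdX; mem=55
  op25 P1: store L2 := 49 → I/M/I on L2; bus BusRdX; mem=10
  op26 P2: store L3 := 86 → I/I/M on L3; bus BusRdX; mem=54
  op27 P1: store L4 := 1 → I/M/I on L4; bus (none); mem=55
  op28 P0: load  L1 → S/I/S on L1; bus BusRd Flush; mem=52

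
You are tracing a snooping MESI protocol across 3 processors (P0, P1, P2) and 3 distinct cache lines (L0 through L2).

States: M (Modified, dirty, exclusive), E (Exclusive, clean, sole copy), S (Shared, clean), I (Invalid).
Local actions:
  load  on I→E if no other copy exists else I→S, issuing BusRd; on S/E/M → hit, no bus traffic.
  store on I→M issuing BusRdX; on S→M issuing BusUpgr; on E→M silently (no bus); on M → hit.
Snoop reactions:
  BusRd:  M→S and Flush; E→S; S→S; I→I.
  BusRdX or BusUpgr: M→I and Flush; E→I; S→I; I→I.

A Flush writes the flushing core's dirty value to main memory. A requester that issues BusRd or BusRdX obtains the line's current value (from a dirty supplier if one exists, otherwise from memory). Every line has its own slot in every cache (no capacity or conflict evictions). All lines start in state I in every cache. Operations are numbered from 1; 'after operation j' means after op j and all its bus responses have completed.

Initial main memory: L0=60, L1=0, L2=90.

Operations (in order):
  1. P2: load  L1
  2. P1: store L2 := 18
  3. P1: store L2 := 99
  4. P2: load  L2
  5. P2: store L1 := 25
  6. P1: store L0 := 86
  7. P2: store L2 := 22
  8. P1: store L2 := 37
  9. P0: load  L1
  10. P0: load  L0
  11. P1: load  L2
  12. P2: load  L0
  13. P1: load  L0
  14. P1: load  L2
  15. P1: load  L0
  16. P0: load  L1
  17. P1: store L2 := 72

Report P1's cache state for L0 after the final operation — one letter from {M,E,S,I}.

state = S

  op1 P2: load  L1 → I/I/E on L1; bus BusRd; mem=0
  op2 P1: store L2 := 18 → I/M/I on L2; bus BusRdX; mem=90
  op3 P1: store L2 := 99 → I/M/I on L2; bus (none); mem=90
  op4 P2: load  L2 → I/S/S on L2; bus BusRd Flush; mem=99
  op5 P2: store L1 := 25 → I/I/M on L1; bus (none); mem=0
  op6 P1: store L0 := 86 → I/M/I on L0; bus BusRdX; mem=60
  op7 P2: store L2 := 22 → I/I/M on L2; bus BusUpgr; mem=99
  op8 P1: store L2 := 37 → I/M/I on L2; bus BusRdX Flush; mem=22
  op9 P0: load  L1 → S/I/S on L1; bus BusRd Flush; mem=25
  op10 P0: load  L0 → S/S/I on L0; bus BusRd Flush; mem=86
  op11 P1: load  L2 → I/M/I on L2; bus (none); mem=22
  op12 P2: load  L0 → S/S/S on L0; bus BusRd; mem=86
  op13 P1: load  L0 → S/S/S on L0; bus (none); mem=86
  op14 P1: load  L2 → I/M/I on L2; bus (none); mem=22
  op15 P1: load  L0 → S/S/S on L0; bus (none); mem=86
  op16 P0: load  L1 → S/I/S on L1; bus (none); mem=25
  op17 P1: store L2 := 72 → I/M/I on L2; bus (none); mem=22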